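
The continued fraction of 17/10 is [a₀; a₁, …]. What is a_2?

2

17 = 1·10 + 7   →  a_0 = 1
10 = 1·7 + 3   →  a_1 = 1
7 = 2·3 + 1   →  a_2 = 2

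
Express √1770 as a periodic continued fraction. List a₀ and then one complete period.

[42; 14, 84]

a₀ = ⌊√1770⌋ = 42.
With m₀=0, d₀=1 and mₖ₊₁ = dₖaₖ − mₖ, dₖ₊₁ = (n − mₖ₊₁²)/dₖ, aₖ₊₁ = ⌊(a₀+mₖ₊₁)/dₖ₊₁⌋:
  k=1: m=42, d=6, a=14
  k=2: m=42, d=1, a=84
d=1 and a=2a₀=84 at k=2, so the next step gives (m, d) = (42, 6) again — its k=1 value — and the period has length 2.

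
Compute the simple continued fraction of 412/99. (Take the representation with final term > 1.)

[4; 6, 5, 3]

412 = 4*99 + 16
99 = 6*16 + 3
16 = 5*3 + 1
3 = 3*1 + 0  (stop)
So 412/99 = [4; 6, 5, 3].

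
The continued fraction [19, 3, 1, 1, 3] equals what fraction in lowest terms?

482/25

Using pₖ = aₖpₖ₋₁ + pₖ₋₂ and qₖ = aₖqₖ₋₁ + qₖ₋₂:
  k=0: a=19, p=19, q=1
  k=1: a=3, p=58, q=3
  k=2: a=1, p=77, q=4
  k=3: a=1, p=135, q=7
  k=4: a=3, p=482, q=25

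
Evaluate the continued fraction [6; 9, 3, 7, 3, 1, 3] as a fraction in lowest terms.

Fold from the inside: start with 3/1.
  1 + 1/3 = 4/3
  3 + 3/4 = 15/4
  7 + 4/15 = 109/15
  3 + 15/109 = 342/109
  9 + 109/342 = 3187/342
  6 + 342/3187 = 19464/3187

19464/3187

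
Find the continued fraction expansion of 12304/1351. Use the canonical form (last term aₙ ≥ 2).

[9; 9, 3, 6, 1, 1, 3]

12304 = 9×1351 + 145
1351 = 9×145 + 46
145 = 3×46 + 7
46 = 6×7 + 4
7 = 1×4 + 3
4 = 1×3 + 1
3 = 3×1 + 0  (stop)
So 12304/1351 = [9; 9, 3, 6, 1, 1, 3].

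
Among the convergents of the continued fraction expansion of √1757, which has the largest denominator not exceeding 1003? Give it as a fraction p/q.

√1757 = [41; 1, 10, 1, 82, …] (period length 4).
Convergents:
  p_0/q_0 = 41/1
  p_1/q_1 = 42/1
  p_2/q_2 = 461/11
  p_3/q_3 = 503/12
  p_4/q_4 = 41707/995
  p_5/q_5 = 42210/1007
q_4 = 995 ≤ 1003 < 1007 = q_5, so the answer is 41707/995.

41707/995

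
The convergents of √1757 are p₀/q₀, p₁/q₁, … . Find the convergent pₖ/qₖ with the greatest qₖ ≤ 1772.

42210/1007

√1757 = [41; 1, 10, 1, 82, …] (period length 4).
Convergents:
  p_0/q_0 = 41/1
  p_1/q_1 = 42/1
  p_2/q_2 = 461/11
  p_3/q_3 = 503/12
  p_4/q_4 = 41707/995
  p_5/q_5 = 42210/1007
  p_6/q_6 = 463807/11065
q_5 = 1007 ≤ 1772 < 11065 = q_6, so the answer is 42210/1007.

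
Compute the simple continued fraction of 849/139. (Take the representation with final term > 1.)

849 = 6*139 + 15
139 = 9*15 + 4
15 = 3*4 + 3
4 = 1*3 + 1
3 = 3*1 + 0  (stop)
So 849/139 = [6; 9, 3, 1, 3].

[6; 9, 3, 1, 3]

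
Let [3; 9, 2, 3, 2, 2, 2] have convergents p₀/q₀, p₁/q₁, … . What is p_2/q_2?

59/19

Using pₖ = aₖpₖ₋₁ + pₖ₋₂, qₖ = aₖqₖ₋₁ + qₖ₋₂ (with p₋₁=1, p₋₂=0, q₋₁=0, q₋₂=1):
  k=0: a=3, p=3, q=1
  k=1: a=9, p=28, q=9
  k=2: a=2, p=59, q=19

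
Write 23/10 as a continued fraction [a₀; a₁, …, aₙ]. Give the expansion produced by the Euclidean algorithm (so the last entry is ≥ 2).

23 = 2*10 + 3
10 = 3*3 + 1
3 = 3*1 + 0  (stop)
So 23/10 = [2; 3, 3].

[2; 3, 3]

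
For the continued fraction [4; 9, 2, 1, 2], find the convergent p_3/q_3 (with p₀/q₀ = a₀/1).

Using pₖ = aₖpₖ₋₁ + pₖ₋₂, qₖ = aₖqₖ₋₁ + qₖ₋₂ (with p₋₁=1, p₋₂=0, q₋₁=0, q₋₂=1):
  k=0: a=4, p=4, q=1
  k=1: a=9, p=37, q=9
  k=2: a=2, p=78, q=19
  k=3: a=1, p=115, q=28

115/28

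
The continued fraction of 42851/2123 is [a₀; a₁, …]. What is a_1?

5

42851 = 20·2123 + 391   →  a_0 = 20
2123 = 5·391 + 168   →  a_1 = 5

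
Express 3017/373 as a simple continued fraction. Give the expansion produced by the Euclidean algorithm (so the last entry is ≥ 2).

[8; 11, 3, 3, 3]

3017 = 8*373 + 33
373 = 11*33 + 10
33 = 3*10 + 3
10 = 3*3 + 1
3 = 3*1 + 0  (stop)
So 3017/373 = [8; 11, 3, 3, 3].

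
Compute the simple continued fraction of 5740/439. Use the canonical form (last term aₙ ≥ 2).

5740 = 13·439 + 33
439 = 13·33 + 10
33 = 3·10 + 3
10 = 3·3 + 1
3 = 3·1 + 0  (stop)
So 5740/439 = [13; 13, 3, 3, 3].

[13; 13, 3, 3, 3]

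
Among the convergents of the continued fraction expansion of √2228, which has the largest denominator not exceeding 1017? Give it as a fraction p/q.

27849/590

√2228 = [47; 4, 1, 22, 1, 4, 94, …] (period length 6).
Convergents:
  p_0/q_0 = 47/1
  p_1/q_1 = 189/4
  p_2/q_2 = 236/5
  p_3/q_3 = 5381/114
  p_4/q_4 = 5617/119
  p_5/q_5 = 27849/590
  p_6/q_6 = 2623423/55579
q_5 = 590 ≤ 1017 < 55579 = q_6, so the answer is 27849/590.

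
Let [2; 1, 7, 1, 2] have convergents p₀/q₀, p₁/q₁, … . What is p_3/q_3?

Using pₖ = aₖpₖ₋₁ + pₖ₋₂, qₖ = aₖqₖ₋₁ + qₖ₋₂ (with p₋₁=1, p₋₂=0, q₋₁=0, q₋₂=1):
  k=0: a=2, p=2, q=1
  k=1: a=1, p=3, q=1
  k=2: a=7, p=23, q=8
  k=3: a=1, p=26, q=9

26/9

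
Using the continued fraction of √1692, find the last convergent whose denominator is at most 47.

617/15

√1692 = [41; 7, 2, 7, 82, …] (period length 4).
Convergents:
  p_0/q_0 = 41/1
  p_1/q_1 = 288/7
  p_2/q_2 = 617/15
  p_3/q_3 = 4607/112
q_2 = 15 ≤ 47 < 112 = q_3, so the answer is 617/15.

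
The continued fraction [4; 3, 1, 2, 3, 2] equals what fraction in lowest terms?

Using pₖ = aₖpₖ₋₁ + pₖ₋₂ and qₖ = aₖqₖ₋₁ + qₖ₋₂:
  k=0: a=4, p=4, q=1
  k=1: a=3, p=13, q=3
  k=2: a=1, p=17, q=4
  k=3: a=2, p=47, q=11
  k=4: a=3, p=158, q=37
  k=5: a=2, p=363, q=85

363/85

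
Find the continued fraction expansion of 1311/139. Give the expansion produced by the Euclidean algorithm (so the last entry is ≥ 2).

1311 = 9*139 + 60
139 = 2*60 + 19
60 = 3*19 + 3
19 = 6*3 + 1
3 = 3*1 + 0  (stop)
So 1311/139 = [9; 2, 3, 6, 3].

[9; 2, 3, 6, 3]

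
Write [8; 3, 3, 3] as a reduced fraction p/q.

274/33

Fold from the inside: start with 3/1.
  3 + 1/3 = 10/3
  3 + 3/10 = 33/10
  8 + 10/33 = 274/33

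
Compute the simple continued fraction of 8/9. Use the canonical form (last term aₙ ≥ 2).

[0; 1, 8]

8 = 0*9 + 8
9 = 1*8 + 1
8 = 8*1 + 0  (stop)
So 8/9 = [0; 1, 8].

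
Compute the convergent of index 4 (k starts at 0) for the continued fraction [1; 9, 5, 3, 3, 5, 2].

Using pₖ = aₖpₖ₋₁ + pₖ₋₂, qₖ = aₖqₖ₋₁ + qₖ₋₂ (with p₋₁=1, p₋₂=0, q₋₁=0, q₋₂=1):
  k=0: a=1, p=1, q=1
  k=1: a=9, p=10, q=9
  k=2: a=5, p=51, q=46
  k=3: a=3, p=163, q=147
  k=4: a=3, p=540, q=487

540/487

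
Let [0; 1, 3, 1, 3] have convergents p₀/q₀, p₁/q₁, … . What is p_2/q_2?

3/4

Using pₖ = aₖpₖ₋₁ + pₖ₋₂, qₖ = aₖqₖ₋₁ + qₖ₋₂ (with p₋₁=1, p₋₂=0, q₋₁=0, q₋₂=1):
  k=0: a=0, p=0, q=1
  k=1: a=1, p=1, q=1
  k=2: a=3, p=3, q=4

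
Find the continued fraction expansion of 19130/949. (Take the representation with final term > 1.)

[20; 6, 3, 16, 3]

19130 = 20×949 + 150
949 = 6×150 + 49
150 = 3×49 + 3
49 = 16×3 + 1
3 = 3×1 + 0  (stop)
So 19130/949 = [20; 6, 3, 16, 3].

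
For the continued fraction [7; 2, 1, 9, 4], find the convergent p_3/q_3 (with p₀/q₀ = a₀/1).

213/29

Using pₖ = aₖpₖ₋₁ + pₖ₋₂, qₖ = aₖqₖ₋₁ + qₖ₋₂ (with p₋₁=1, p₋₂=0, q₋₁=0, q₋₂=1):
  k=0: a=7, p=7, q=1
  k=1: a=2, p=15, q=2
  k=2: a=1, p=22, q=3
  k=3: a=9, p=213, q=29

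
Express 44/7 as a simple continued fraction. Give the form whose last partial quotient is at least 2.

[6; 3, 2]

44 = 6·7 + 2
7 = 3·2 + 1
2 = 2·1 + 0  (stop)
So 44/7 = [6; 3, 2].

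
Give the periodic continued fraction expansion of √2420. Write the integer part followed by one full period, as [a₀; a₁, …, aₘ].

a₀ = ⌊√2420⌋ = 49.

[49; 5, 5, 1, 18, 1, 5, 5, 98]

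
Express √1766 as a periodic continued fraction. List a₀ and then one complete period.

a₀ = ⌊√1766⌋ = 42.
With m₀=0, d₀=1 and mₖ₊₁ = dₖaₖ − mₖ, dₖ₊₁ = (n − mₖ₊₁²)/dₖ, aₖ₊₁ = ⌊(a₀+mₖ₊₁)/dₖ₊₁⌋:
  k=1: m=42, d=2, a=42
  k=2: m=42, d=1, a=84
d=1 and a=2a₀=84 at k=2, so the next step gives (m, d) = (42, 2) again — its k=1 value — and the period has length 2.

[42; 42, 84]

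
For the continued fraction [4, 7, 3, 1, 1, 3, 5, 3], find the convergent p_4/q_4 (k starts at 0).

Using pₖ = aₖpₖ₋₁ + pₖ₋₂, qₖ = aₖqₖ₋₁ + qₖ₋₂ (with p₋₁=1, p₋₂=0, q₋₁=0, q₋₂=1):
  k=0: a=4, p=4, q=1
  k=1: a=7, p=29, q=7
  k=2: a=3, p=91, q=22
  k=3: a=1, p=120, q=29
  k=4: a=1, p=211, q=51

211/51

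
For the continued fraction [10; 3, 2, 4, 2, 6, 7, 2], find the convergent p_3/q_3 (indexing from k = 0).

319/31

Using pₖ = aₖpₖ₋₁ + pₖ₋₂, qₖ = aₖqₖ₋₁ + qₖ₋₂ (with p₋₁=1, p₋₂=0, q₋₁=0, q₋₂=1):
  k=0: a=10, p=10, q=1
  k=1: a=3, p=31, q=3
  k=2: a=2, p=72, q=7
  k=3: a=4, p=319, q=31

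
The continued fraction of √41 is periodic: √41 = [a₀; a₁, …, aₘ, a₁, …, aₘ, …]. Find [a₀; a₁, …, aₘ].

a₀ = ⌊√41⌋ = 6.
With m₀=0, d₀=1 and mₖ₊₁ = dₖaₖ − mₖ, dₖ₊₁ = (n − mₖ₊₁²)/dₖ, aₖ₊₁ = ⌊(a₀+mₖ₊₁)/dₖ₊₁⌋:
  k=1: m=6, d=5, a=2
  k=2: m=4, d=5, a=2
  k=3: m=6, d=1, a=12
d=1 and a=2a₀=12 at k=3, so the next step gives (m, d) = (6, 5) again — its k=1 value — and the period has length 3.

[6; 2, 2, 12]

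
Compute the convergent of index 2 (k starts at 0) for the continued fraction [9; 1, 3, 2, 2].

39/4

Using pₖ = aₖpₖ₋₁ + pₖ₋₂, qₖ = aₖqₖ₋₁ + qₖ₋₂ (with p₋₁=1, p₋₂=0, q₋₁=0, q₋₂=1):
  k=0: a=9, p=9, q=1
  k=1: a=1, p=10, q=1
  k=2: a=3, p=39, q=4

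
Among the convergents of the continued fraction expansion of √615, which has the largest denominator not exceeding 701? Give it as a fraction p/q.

6175/249

√615 = [24; 1, 3, 1, 48, …] (period length 4).
Convergents:
  p_0/q_0 = 24/1
  p_1/q_1 = 25/1
  p_2/q_2 = 99/4
  p_3/q_3 = 124/5
  p_4/q_4 = 6051/244
  p_5/q_5 = 6175/249
  p_6/q_6 = 24576/991
q_5 = 249 ≤ 701 < 991 = q_6, so the answer is 6175/249.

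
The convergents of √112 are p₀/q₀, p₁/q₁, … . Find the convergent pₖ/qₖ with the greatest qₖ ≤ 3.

√112 = [10; 1, 1, 2, 1, 1, 20, …] (period length 6).
Convergents:
  p_0/q_0 = 10/1
  p_1/q_1 = 11/1
  p_2/q_2 = 21/2
  p_3/q_3 = 53/5
q_2 = 2 ≤ 3 < 5 = q_3, so the answer is 21/2.

21/2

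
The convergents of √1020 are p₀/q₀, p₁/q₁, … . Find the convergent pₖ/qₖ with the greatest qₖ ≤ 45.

√1020 = [31; 1, 14, 1, 62, …] (period length 4).
Convergents:
  p_0/q_0 = 31/1
  p_1/q_1 = 32/1
  p_2/q_2 = 479/15
  p_3/q_3 = 511/16
  p_4/q_4 = 32161/1007
q_3 = 16 ≤ 45 < 1007 = q_4, so the answer is 511/16.

511/16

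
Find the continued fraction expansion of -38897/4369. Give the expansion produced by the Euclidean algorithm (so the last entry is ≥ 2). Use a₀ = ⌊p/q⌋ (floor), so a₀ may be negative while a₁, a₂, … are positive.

-38897 = -9·4369 + 424
4369 = 10·424 + 129
424 = 3·129 + 37
129 = 3·37 + 18
37 = 2·18 + 1
18 = 18·1 + 0  (stop)
So -38897/4369 = [-9; 10, 3, 3, 2, 18].

[-9; 10, 3, 3, 2, 18]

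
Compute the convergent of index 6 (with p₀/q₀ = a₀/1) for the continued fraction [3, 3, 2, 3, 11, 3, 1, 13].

3647/1108

Using pₖ = aₖpₖ₋₁ + pₖ₋₂, qₖ = aₖqₖ₋₁ + qₖ₋₂ (with p₋₁=1, p₋₂=0, q₋₁=0, q₋₂=1):
  k=0: a=3, p=3, q=1
  k=1: a=3, p=10, q=3
  k=2: a=2, p=23, q=7
  k=3: a=3, p=79, q=24
  k=4: a=11, p=892, q=271
  k=5: a=3, p=2755, q=837
  k=6: a=1, p=3647, q=1108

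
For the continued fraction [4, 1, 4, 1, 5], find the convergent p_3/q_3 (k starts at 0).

29/6

Using pₖ = aₖpₖ₋₁ + pₖ₋₂, qₖ = aₖqₖ₋₁ + qₖ₋₂ (with p₋₁=1, p₋₂=0, q₋₁=0, q₋₂=1):
  k=0: a=4, p=4, q=1
  k=1: a=1, p=5, q=1
  k=2: a=4, p=24, q=5
  k=3: a=1, p=29, q=6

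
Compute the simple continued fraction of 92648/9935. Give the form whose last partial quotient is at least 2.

[9; 3, 13, 1, 2, 3, 11, 2]

92648 = 9·9935 + 3233
9935 = 3·3233 + 236
3233 = 13·236 + 165
236 = 1·165 + 71
165 = 2·71 + 23
71 = 3·23 + 2
23 = 11·2 + 1
2 = 2·1 + 0  (stop)
So 92648/9935 = [9; 3, 13, 1, 2, 3, 11, 2].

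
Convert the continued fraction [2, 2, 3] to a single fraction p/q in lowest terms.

17/7

Using pₖ = aₖpₖ₋₁ + pₖ₋₂ and qₖ = aₖqₖ₋₁ + qₖ₋₂:
  k=0: a=2, p=2, q=1
  k=1: a=2, p=5, q=2
  k=2: a=3, p=17, q=7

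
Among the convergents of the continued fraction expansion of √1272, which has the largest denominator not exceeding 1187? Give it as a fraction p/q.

22897/642

√1272 = [35; 1, 1, 1, 70, …] (period length 4).
Convergents:
  p_0/q_0 = 35/1
  p_1/q_1 = 36/1
  p_2/q_2 = 71/2
  p_3/q_3 = 107/3
  p_4/q_4 = 7561/212
  p_5/q_5 = 7668/215
  p_6/q_6 = 15229/427
  p_7/q_7 = 22897/642
  p_8/q_8 = 1618019/45367
q_7 = 642 ≤ 1187 < 45367 = q_8, so the answer is 22897/642.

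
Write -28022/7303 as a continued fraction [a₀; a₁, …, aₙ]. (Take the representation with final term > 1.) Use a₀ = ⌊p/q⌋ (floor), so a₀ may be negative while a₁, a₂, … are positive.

[-4; 6, 7, 3, 3, 16]

-28022 = -4×7303 + 1190
7303 = 6×1190 + 163
1190 = 7×163 + 49
163 = 3×49 + 16
49 = 3×16 + 1
16 = 16×1 + 0  (stop)
So -28022/7303 = [-4; 6, 7, 3, 3, 16].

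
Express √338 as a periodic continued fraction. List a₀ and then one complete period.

a₀ = ⌊√338⌋ = 18.
With m₀=0, d₀=1 and mₖ₊₁ = dₖaₖ − mₖ, dₖ₊₁ = (n − mₖ₊₁²)/dₖ, aₖ₊₁ = ⌊(a₀+mₖ₊₁)/dₖ₊₁⌋:
  k=1: m=18, d=14, a=2
  k=2: m=10, d=17, a=1
  k=3: m=7, d=17, a=1
  k=4: m=10, d=14, a=2
  k=5: m=18, d=1, a=36
d=1 and a=2a₀=36 at k=5, so the next step gives (m, d) = (18, 14) again — its k=1 value — and the period has length 5.

[18; 2, 1, 1, 2, 36]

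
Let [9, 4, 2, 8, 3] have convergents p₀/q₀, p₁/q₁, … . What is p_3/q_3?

Using pₖ = aₖpₖ₋₁ + pₖ₋₂, qₖ = aₖqₖ₋₁ + qₖ₋₂ (with p₋₁=1, p₋₂=0, q₋₁=0, q₋₂=1):
  k=0: a=9, p=9, q=1
  k=1: a=4, p=37, q=4
  k=2: a=2, p=83, q=9
  k=3: a=8, p=701, q=76

701/76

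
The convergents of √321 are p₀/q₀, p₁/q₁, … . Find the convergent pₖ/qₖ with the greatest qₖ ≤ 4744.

√321 = [17; 1, 10, 1, 34, …] (period length 4).
Convergents:
  p_0/q_0 = 17/1
  p_1/q_1 = 18/1
  p_2/q_2 = 197/11
  p_3/q_3 = 215/12
  p_4/q_4 = 7507/419
  p_5/q_5 = 7722/431
  p_6/q_6 = 84727/4729
  p_7/q_7 = 92449/5160
q_6 = 4729 ≤ 4744 < 5160 = q_7, so the answer is 84727/4729.

84727/4729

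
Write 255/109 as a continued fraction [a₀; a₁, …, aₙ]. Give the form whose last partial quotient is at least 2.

[2; 2, 1, 17, 2]

255 = 2*109 + 37
109 = 2*37 + 35
37 = 1*35 + 2
35 = 17*2 + 1
2 = 2*1 + 0  (stop)
So 255/109 = [2; 2, 1, 17, 2].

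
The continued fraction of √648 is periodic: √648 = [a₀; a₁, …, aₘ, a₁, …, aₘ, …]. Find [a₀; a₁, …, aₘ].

[25; 2, 5, 6, 5, 2, 50]

a₀ = ⌊√648⌋ = 25.
With m₀=0, d₀=1 and mₖ₊₁ = dₖaₖ − mₖ, dₖ₊₁ = (n − mₖ₊₁²)/dₖ, aₖ₊₁ = ⌊(a₀+mₖ₊₁)/dₖ₊₁⌋:
  k=1: m=25, d=23, a=2
  k=2: m=21, d=9, a=5
  k=3: m=24, d=8, a=6
  k=4: m=24, d=9, a=5
  k=5: m=21, d=23, a=2
  k=6: m=25, d=1, a=50
d=1 and a=2a₀=50 at k=6, so the next step gives (m, d) = (25, 23) again — its k=1 value — and the period has length 6.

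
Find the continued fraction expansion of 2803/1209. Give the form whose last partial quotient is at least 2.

[2; 3, 7, 7, 1, 2, 2]

2803 = 2*1209 + 385
1209 = 3*385 + 54
385 = 7*54 + 7
54 = 7*7 + 5
7 = 1*5 + 2
5 = 2*2 + 1
2 = 2*1 + 0  (stop)
So 2803/1209 = [2; 3, 7, 7, 1, 2, 2].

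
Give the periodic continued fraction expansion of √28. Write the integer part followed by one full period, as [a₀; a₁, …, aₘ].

[5; 3, 2, 3, 10]

a₀ = ⌊√28⌋ = 5.
With m₀=0, d₀=1 and mₖ₊₁ = dₖaₖ − mₖ, dₖ₊₁ = (n − mₖ₊₁²)/dₖ, aₖ₊₁ = ⌊(a₀+mₖ₊₁)/dₖ₊₁⌋:
  k=1: m=5, d=3, a=3
  k=2: m=4, d=4, a=2
  k=3: m=4, d=3, a=3
  k=4: m=5, d=1, a=10
d=1 and a=2a₀=10 at k=4, so the next step gives (m, d) = (5, 3) again — its k=1 value — and the period has length 4.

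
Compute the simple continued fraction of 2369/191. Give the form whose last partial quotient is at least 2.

2369 = 12·191 + 77
191 = 2·77 + 37
77 = 2·37 + 3
37 = 12·3 + 1
3 = 3·1 + 0  (stop)
So 2369/191 = [12; 2, 2, 12, 3].

[12; 2, 2, 12, 3]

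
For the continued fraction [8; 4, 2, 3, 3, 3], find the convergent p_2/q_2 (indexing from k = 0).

74/9

Using pₖ = aₖpₖ₋₁ + pₖ₋₂, qₖ = aₖqₖ₋₁ + qₖ₋₂ (with p₋₁=1, p₋₂=0, q₋₁=0, q₋₂=1):
  k=0: a=8, p=8, q=1
  k=1: a=4, p=33, q=4
  k=2: a=2, p=74, q=9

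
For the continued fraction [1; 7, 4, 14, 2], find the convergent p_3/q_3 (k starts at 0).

Using pₖ = aₖpₖ₋₁ + pₖ₋₂, qₖ = aₖqₖ₋₁ + qₖ₋₂ (with p₋₁=1, p₋₂=0, q₋₁=0, q₋₂=1):
  k=0: a=1, p=1, q=1
  k=1: a=7, p=8, q=7
  k=2: a=4, p=33, q=29
  k=3: a=14, p=470, q=413

470/413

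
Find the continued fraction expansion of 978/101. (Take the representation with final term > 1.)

978 = 9*101 + 69
101 = 1*69 + 32
69 = 2*32 + 5
32 = 6*5 + 2
5 = 2*2 + 1
2 = 2*1 + 0  (stop)
So 978/101 = [9; 1, 2, 6, 2, 2].

[9; 1, 2, 6, 2, 2]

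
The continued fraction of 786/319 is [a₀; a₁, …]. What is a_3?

786 = 2·319 + 148   →  a_0 = 2
319 = 2·148 + 23   →  a_1 = 2
148 = 6·23 + 10   →  a_2 = 6
23 = 2·10 + 3   →  a_3 = 2

2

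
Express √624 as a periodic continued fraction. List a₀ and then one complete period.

[24; 1, 48]

a₀ = ⌊√624⌋ = 24.
With m₀=0, d₀=1 and mₖ₊₁ = dₖaₖ − mₖ, dₖ₊₁ = (n − mₖ₊₁²)/dₖ, aₖ₊₁ = ⌊(a₀+mₖ₊₁)/dₖ₊₁⌋:
  k=1: m=24, d=48, a=1
  k=2: m=24, d=1, a=48
d=1 and a=2a₀=48 at k=2, so the next step gives (m, d) = (24, 48) again — its k=1 value — and the period has length 2.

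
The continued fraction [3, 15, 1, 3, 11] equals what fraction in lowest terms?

Fold from the inside: start with 11/1.
  3 + 1/11 = 34/11
  1 + 11/34 = 45/34
  15 + 34/45 = 709/45
  3 + 45/709 = 2172/709

2172/709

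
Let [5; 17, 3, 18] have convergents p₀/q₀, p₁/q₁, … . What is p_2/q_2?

Using pₖ = aₖpₖ₋₁ + pₖ₋₂, qₖ = aₖqₖ₋₁ + qₖ₋₂ (with p₋₁=1, p₋₂=0, q₋₁=0, q₋₂=1):
  k=0: a=5, p=5, q=1
  k=1: a=17, p=86, q=17
  k=2: a=3, p=263, q=52

263/52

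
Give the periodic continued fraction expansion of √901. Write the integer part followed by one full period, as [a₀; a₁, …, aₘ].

[30; 60]

a₀ = ⌊√901⌋ = 30.
With m₀=0, d₀=1 and mₖ₊₁ = dₖaₖ − mₖ, dₖ₊₁ = (n − mₖ₊₁²)/dₖ, aₖ₊₁ = ⌊(a₀+mₖ₊₁)/dₖ₊₁⌋:
  k=1: m=30, d=1, a=60
d=1 and a=2a₀=60 at k=1, so the next step gives (m, d) = (30, 1) again — its k=1 value — and the period has length 1.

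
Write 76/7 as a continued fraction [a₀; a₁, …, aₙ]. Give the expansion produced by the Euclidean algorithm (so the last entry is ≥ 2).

76 = 10*7 + 6
7 = 1*6 + 1
6 = 6*1 + 0  (stop)
So 76/7 = [10; 1, 6].

[10; 1, 6]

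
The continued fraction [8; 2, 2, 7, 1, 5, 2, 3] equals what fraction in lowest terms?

15591/1855

Using pₖ = aₖpₖ₋₁ + pₖ₋₂ and qₖ = aₖqₖ₋₁ + qₖ₋₂:
  k=0: a=8, p=8, q=1
  k=1: a=2, p=17, q=2
  k=2: a=2, p=42, q=5
  k=3: a=7, p=311, q=37
  k=4: a=1, p=353, q=42
  k=5: a=5, p=2076, q=247
  k=6: a=2, p=4505, q=536
  k=7: a=3, p=15591, q=1855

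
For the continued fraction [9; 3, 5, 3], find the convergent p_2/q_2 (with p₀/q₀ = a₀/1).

Using pₖ = aₖpₖ₋₁ + pₖ₋₂, qₖ = aₖqₖ₋₁ + qₖ₋₂ (with p₋₁=1, p₋₂=0, q₋₁=0, q₋₂=1):
  k=0: a=9, p=9, q=1
  k=1: a=3, p=28, q=3
  k=2: a=5, p=149, q=16

149/16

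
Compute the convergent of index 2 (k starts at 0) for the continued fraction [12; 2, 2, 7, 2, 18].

62/5

Using pₖ = aₖpₖ₋₁ + pₖ₋₂, qₖ = aₖqₖ₋₁ + qₖ₋₂ (with p₋₁=1, p₋₂=0, q₋₁=0, q₋₂=1):
  k=0: a=12, p=12, q=1
  k=1: a=2, p=25, q=2
  k=2: a=2, p=62, q=5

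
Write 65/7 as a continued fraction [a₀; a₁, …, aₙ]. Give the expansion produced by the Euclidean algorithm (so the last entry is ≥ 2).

65 = 9*7 + 2
7 = 3*2 + 1
2 = 2*1 + 0  (stop)
So 65/7 = [9; 3, 2].

[9; 3, 2]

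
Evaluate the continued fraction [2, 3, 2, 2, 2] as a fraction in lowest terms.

Using pₖ = aₖpₖ₋₁ + pₖ₋₂ and qₖ = aₖqₖ₋₁ + qₖ₋₂:
  k=0: a=2, p=2, q=1
  k=1: a=3, p=7, q=3
  k=2: a=2, p=16, q=7
  k=3: a=2, p=39, q=17
  k=4: a=2, p=94, q=41

94/41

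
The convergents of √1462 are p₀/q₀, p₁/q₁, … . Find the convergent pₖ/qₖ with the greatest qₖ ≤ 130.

2753/72

√1462 = [38; 4, 4, 4, 76, …] (period length 4).
Convergents:
  p_0/q_0 = 38/1
  p_1/q_1 = 153/4
  p_2/q_2 = 650/17
  p_3/q_3 = 2753/72
  p_4/q_4 = 209878/5489
q_3 = 72 ≤ 130 < 5489 = q_4, so the answer is 2753/72.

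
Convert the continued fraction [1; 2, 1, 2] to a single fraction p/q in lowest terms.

11/8

Fold from the inside: start with 2/1.
  1 + 1/2 = 3/2
  2 + 2/3 = 8/3
  1 + 3/8 = 11/8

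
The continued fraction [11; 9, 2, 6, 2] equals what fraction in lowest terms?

2943/265

Fold from the inside: start with 2/1.
  6 + 1/2 = 13/2
  2 + 2/13 = 28/13
  9 + 13/28 = 265/28
  11 + 28/265 = 2943/265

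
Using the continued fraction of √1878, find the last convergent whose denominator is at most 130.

5547/128

√1878 = [43; 2, 1, 42, 1, 2, 86, …] (period length 6).
Convergents:
  p_0/q_0 = 43/1
  p_1/q_1 = 87/2
  p_2/q_2 = 130/3
  p_3/q_3 = 5547/128
  p_4/q_4 = 5677/131
q_3 = 128 ≤ 130 < 131 = q_4, so the answer is 5547/128.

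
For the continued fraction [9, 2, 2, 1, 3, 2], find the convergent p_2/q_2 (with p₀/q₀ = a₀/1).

Using pₖ = aₖpₖ₋₁ + pₖ₋₂, qₖ = aₖqₖ₋₁ + qₖ₋₂ (with p₋₁=1, p₋₂=0, q₋₁=0, q₋₂=1):
  k=0: a=9, p=9, q=1
  k=1: a=2, p=19, q=2
  k=2: a=2, p=47, q=5

47/5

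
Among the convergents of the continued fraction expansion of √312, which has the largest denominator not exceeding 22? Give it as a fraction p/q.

53/3

√312 = [17; 1, 1, 1, 34, …] (period length 4).
Convergents:
  p_0/q_0 = 17/1
  p_1/q_1 = 18/1
  p_2/q_2 = 35/2
  p_3/q_3 = 53/3
  p_4/q_4 = 1837/104
q_3 = 3 ≤ 22 < 104 = q_4, so the answer is 53/3.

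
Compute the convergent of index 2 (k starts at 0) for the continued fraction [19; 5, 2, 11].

211/11

Using pₖ = aₖpₖ₋₁ + pₖ₋₂, qₖ = aₖqₖ₋₁ + qₖ₋₂ (with p₋₁=1, p₋₂=0, q₋₁=0, q₋₂=1):
  k=0: a=19, p=19, q=1
  k=1: a=5, p=96, q=5
  k=2: a=2, p=211, q=11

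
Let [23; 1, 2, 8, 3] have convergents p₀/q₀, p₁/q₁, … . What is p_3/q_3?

Using pₖ = aₖpₖ₋₁ + pₖ₋₂, qₖ = aₖqₖ₋₁ + qₖ₋₂ (with p₋₁=1, p₋₂=0, q₋₁=0, q₋₂=1):
  k=0: a=23, p=23, q=1
  k=1: a=1, p=24, q=1
  k=2: a=2, p=71, q=3
  k=3: a=8, p=592, q=25

592/25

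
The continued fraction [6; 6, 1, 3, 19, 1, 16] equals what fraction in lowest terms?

57005/9272

Fold from the inside: start with 16/1.
  1 + 1/16 = 17/16
  19 + 16/17 = 339/17
  3 + 17/339 = 1034/339
  1 + 339/1034 = 1373/1034
  6 + 1034/1373 = 9272/1373
  6 + 1373/9272 = 57005/9272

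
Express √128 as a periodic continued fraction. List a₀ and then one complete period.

[11; 3, 5, 3, 22]

a₀ = ⌊√128⌋ = 11.
With m₀=0, d₀=1 and mₖ₊₁ = dₖaₖ − mₖ, dₖ₊₁ = (n − mₖ₊₁²)/dₖ, aₖ₊₁ = ⌊(a₀+mₖ₊₁)/dₖ₊₁⌋:
  k=1: m=11, d=7, a=3
  k=2: m=10, d=4, a=5
  k=3: m=10, d=7, a=3
  k=4: m=11, d=1, a=22
d=1 and a=2a₀=22 at k=4, so the next step gives (m, d) = (11, 7) again — its k=1 value — and the period has length 4.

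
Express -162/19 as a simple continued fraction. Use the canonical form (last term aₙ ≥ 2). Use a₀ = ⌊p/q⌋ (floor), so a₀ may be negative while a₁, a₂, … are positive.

[-9; 2, 9]

-162 = -9*19 + 9
19 = 2*9 + 1
9 = 9*1 + 0  (stop)
So -162/19 = [-9; 2, 9].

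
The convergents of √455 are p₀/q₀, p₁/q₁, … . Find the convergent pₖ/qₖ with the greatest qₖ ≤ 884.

8191/384

√455 = [21; 3, 42, …] (period length 2).
Convergents:
  p_0/q_0 = 21/1
  p_1/q_1 = 64/3
  p_2/q_2 = 2709/127
  p_3/q_3 = 8191/384
  p_4/q_4 = 346731/16255
q_3 = 384 ≤ 884 < 16255 = q_4, so the answer is 8191/384.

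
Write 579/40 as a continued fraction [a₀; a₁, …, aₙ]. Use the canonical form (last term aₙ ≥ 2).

579 = 14*40 + 19
40 = 2*19 + 2
19 = 9*2 + 1
2 = 2*1 + 0  (stop)
So 579/40 = [14; 2, 9, 2].

[14; 2, 9, 2]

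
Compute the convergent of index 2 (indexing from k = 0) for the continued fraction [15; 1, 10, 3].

Using pₖ = aₖpₖ₋₁ + pₖ₋₂, qₖ = aₖqₖ₋₁ + qₖ₋₂ (with p₋₁=1, p₋₂=0, q₋₁=0, q₋₂=1):
  k=0: a=15, p=15, q=1
  k=1: a=1, p=16, q=1
  k=2: a=10, p=175, q=11

175/11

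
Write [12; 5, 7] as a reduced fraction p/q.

439/36

Fold from the inside: start with 7/1.
  5 + 1/7 = 36/7
  12 + 7/36 = 439/36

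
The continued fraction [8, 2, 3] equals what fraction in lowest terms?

59/7

Fold from the inside: start with 3/1.
  2 + 1/3 = 7/3
  8 + 3/7 = 59/7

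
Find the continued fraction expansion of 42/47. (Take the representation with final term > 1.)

42 = 0·47 + 42
47 = 1·42 + 5
42 = 8·5 + 2
5 = 2·2 + 1
2 = 2·1 + 0  (stop)
So 42/47 = [0; 1, 8, 2, 2].

[0; 1, 8, 2, 2]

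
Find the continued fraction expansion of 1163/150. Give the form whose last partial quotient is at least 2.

1163 = 7*150 + 113
150 = 1*113 + 37
113 = 3*37 + 2
37 = 18*2 + 1
2 = 2*1 + 0  (stop)
So 1163/150 = [7; 1, 3, 18, 2].

[7; 1, 3, 18, 2]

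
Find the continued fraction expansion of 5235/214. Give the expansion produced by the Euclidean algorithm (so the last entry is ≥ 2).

[24; 2, 6, 5, 3]

5235 = 24×214 + 99
214 = 2×99 + 16
99 = 6×16 + 3
16 = 5×3 + 1
3 = 3×1 + 0  (stop)
So 5235/214 = [24; 2, 6, 5, 3].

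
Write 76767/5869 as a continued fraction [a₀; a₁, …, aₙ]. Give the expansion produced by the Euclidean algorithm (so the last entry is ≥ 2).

[13; 12, 2, 19, 12]

76767 = 13×5869 + 470
5869 = 12×470 + 229
470 = 2×229 + 12
229 = 19×12 + 1
12 = 12×1 + 0  (stop)
So 76767/5869 = [13; 12, 2, 19, 12].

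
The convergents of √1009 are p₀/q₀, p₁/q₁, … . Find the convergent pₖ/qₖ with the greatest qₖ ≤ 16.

√1009 = [31; 1, 3, 3, 1, 62, …] (period length 5).
Convergents:
  p_0/q_0 = 31/1
  p_1/q_1 = 32/1
  p_2/q_2 = 127/4
  p_3/q_3 = 413/13
  p_4/q_4 = 540/17
q_3 = 13 ≤ 16 < 17 = q_4, so the answer is 413/13.

413/13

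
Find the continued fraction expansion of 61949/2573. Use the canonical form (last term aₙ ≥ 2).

61949 = 24×2573 + 197
2573 = 13×197 + 12
197 = 16×12 + 5
12 = 2×5 + 2
5 = 2×2 + 1
2 = 2×1 + 0  (stop)
So 61949/2573 = [24; 13, 16, 2, 2, 2].

[24; 13, 16, 2, 2, 2]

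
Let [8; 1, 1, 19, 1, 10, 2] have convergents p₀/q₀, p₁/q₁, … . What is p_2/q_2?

17/2

Using pₖ = aₖpₖ₋₁ + pₖ₋₂, qₖ = aₖqₖ₋₁ + qₖ₋₂ (with p₋₁=1, p₋₂=0, q₋₁=0, q₋₂=1):
  k=0: a=8, p=8, q=1
  k=1: a=1, p=9, q=1
  k=2: a=1, p=17, q=2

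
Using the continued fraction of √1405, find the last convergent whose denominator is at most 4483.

√1405 = [37; 2, 14, 2, 74, …] (period length 4).
Convergents:
  p_0/q_0 = 37/1
  p_1/q_1 = 75/2
  p_2/q_2 = 1087/29
  p_3/q_3 = 2249/60
  p_4/q_4 = 167513/4469
  p_5/q_5 = 337275/8998
q_4 = 4469 ≤ 4483 < 8998 = q_5, so the answer is 167513/4469.

167513/4469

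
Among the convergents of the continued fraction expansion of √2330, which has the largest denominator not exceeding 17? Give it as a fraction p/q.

√2330 = [48; 3, 1, 2, 2, 1, 3, 96, …] (period length 7).
Convergents:
  p_0/q_0 = 48/1
  p_1/q_1 = 145/3
  p_2/q_2 = 193/4
  p_3/q_3 = 531/11
  p_4/q_4 = 1255/26
q_3 = 11 ≤ 17 < 26 = q_4, so the answer is 531/11.

531/11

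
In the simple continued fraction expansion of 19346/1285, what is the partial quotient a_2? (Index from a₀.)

10

19346 = 15·1285 + 71   →  a_0 = 15
1285 = 18·71 + 7   →  a_1 = 18
71 = 10·7 + 1   →  a_2 = 10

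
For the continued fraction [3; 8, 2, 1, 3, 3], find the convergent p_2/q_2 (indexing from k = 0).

53/17

Using pₖ = aₖpₖ₋₁ + pₖ₋₂, qₖ = aₖqₖ₋₁ + qₖ₋₂ (with p₋₁=1, p₋₂=0, q₋₁=0, q₋₂=1):
  k=0: a=3, p=3, q=1
  k=1: a=8, p=25, q=8
  k=2: a=2, p=53, q=17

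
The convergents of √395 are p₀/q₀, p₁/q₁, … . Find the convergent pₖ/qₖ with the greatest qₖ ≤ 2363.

44221/2225

√395 = [19; 1, 6, 1, 38, …] (period length 4).
Convergents:
  p_0/q_0 = 19/1
  p_1/q_1 = 20/1
  p_2/q_2 = 139/7
  p_3/q_3 = 159/8
  p_4/q_4 = 6181/311
  p_5/q_5 = 6340/319
  p_6/q_6 = 44221/2225
  p_7/q_7 = 50561/2544
q_6 = 2225 ≤ 2363 < 2544 = q_7, so the answer is 44221/2225.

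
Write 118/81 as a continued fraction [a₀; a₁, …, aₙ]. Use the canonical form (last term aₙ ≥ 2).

[1; 2, 5, 3, 2]

118 = 1×81 + 37
81 = 2×37 + 7
37 = 5×7 + 2
7 = 3×2 + 1
2 = 2×1 + 0  (stop)
So 118/81 = [1; 2, 5, 3, 2].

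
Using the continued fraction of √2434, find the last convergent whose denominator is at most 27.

√2434 = [49; 2, 1, 48, 1, 2, 98, …] (period length 6).
Convergents:
  p_0/q_0 = 49/1
  p_1/q_1 = 99/2
  p_2/q_2 = 148/3
  p_3/q_3 = 7203/146
q_2 = 3 ≤ 27 < 146 = q_3, so the answer is 148/3.

148/3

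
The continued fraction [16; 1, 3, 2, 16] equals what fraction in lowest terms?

2483/148

Using pₖ = aₖpₖ₋₁ + pₖ₋₂ and qₖ = aₖqₖ₋₁ + qₖ₋₂:
  k=0: a=16, p=16, q=1
  k=1: a=1, p=17, q=1
  k=2: a=3, p=67, q=4
  k=3: a=2, p=151, q=9
  k=4: a=16, p=2483, q=148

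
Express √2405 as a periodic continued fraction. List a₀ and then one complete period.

[49; 24, 1, 1, 24, 98]

a₀ = ⌊√2405⌋ = 49.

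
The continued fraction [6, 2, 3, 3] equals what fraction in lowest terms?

148/23

Using pₖ = aₖpₖ₋₁ + pₖ₋₂ and qₖ = aₖqₖ₋₁ + qₖ₋₂:
  k=0: a=6, p=6, q=1
  k=1: a=2, p=13, q=2
  k=2: a=3, p=45, q=7
  k=3: a=3, p=148, q=23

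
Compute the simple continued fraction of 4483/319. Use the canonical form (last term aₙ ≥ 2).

[14; 18, 1, 3, 4]

4483 = 14×319 + 17
319 = 18×17 + 13
17 = 1×13 + 4
13 = 3×4 + 1
4 = 4×1 + 0  (stop)
So 4483/319 = [14; 18, 1, 3, 4].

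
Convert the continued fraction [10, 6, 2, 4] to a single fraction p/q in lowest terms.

Using pₖ = aₖpₖ₋₁ + pₖ₋₂ and qₖ = aₖqₖ₋₁ + qₖ₋₂:
  k=0: a=10, p=10, q=1
  k=1: a=6, p=61, q=6
  k=2: a=2, p=132, q=13
  k=3: a=4, p=589, q=58

589/58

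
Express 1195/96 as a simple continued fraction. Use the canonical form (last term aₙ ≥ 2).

[12; 2, 4, 3, 3]

1195 = 12×96 + 43
96 = 2×43 + 10
43 = 4×10 + 3
10 = 3×3 + 1
3 = 3×1 + 0  (stop)
So 1195/96 = [12; 2, 4, 3, 3].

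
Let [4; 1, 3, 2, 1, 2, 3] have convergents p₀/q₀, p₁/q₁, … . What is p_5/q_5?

Using pₖ = aₖpₖ₋₁ + pₖ₋₂, qₖ = aₖqₖ₋₁ + qₖ₋₂ (with p₋₁=1, p₋₂=0, q₋₁=0, q₋₂=1):
  k=0: a=4, p=4, q=1
  k=1: a=1, p=5, q=1
  k=2: a=3, p=19, q=4
  k=3: a=2, p=43, q=9
  k=4: a=1, p=62, q=13
  k=5: a=2, p=167, q=35

167/35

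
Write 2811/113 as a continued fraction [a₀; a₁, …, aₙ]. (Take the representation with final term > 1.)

[24; 1, 7, 14]

2811 = 24·113 + 99
113 = 1·99 + 14
99 = 7·14 + 1
14 = 14·1 + 0  (stop)
So 2811/113 = [24; 1, 7, 14].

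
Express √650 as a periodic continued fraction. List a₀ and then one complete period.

[25; 2, 50]

a₀ = ⌊√650⌋ = 25.
With m₀=0, d₀=1 and mₖ₊₁ = dₖaₖ − mₖ, dₖ₊₁ = (n − mₖ₊₁²)/dₖ, aₖ₊₁ = ⌊(a₀+mₖ₊₁)/dₖ₊₁⌋:
  k=1: m=25, d=25, a=2
  k=2: m=25, d=1, a=50
d=1 and a=2a₀=50 at k=2, so the next step gives (m, d) = (25, 25) again — its k=1 value — and the period has length 2.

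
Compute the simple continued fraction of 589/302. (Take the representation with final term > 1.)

589 = 1*302 + 287
302 = 1*287 + 15
287 = 19*15 + 2
15 = 7*2 + 1
2 = 2*1 + 0  (stop)
So 589/302 = [1; 1, 19, 7, 2].

[1; 1, 19, 7, 2]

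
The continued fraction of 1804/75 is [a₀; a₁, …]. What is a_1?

18

1804 = 24·75 + 4   →  a_0 = 24
75 = 18·4 + 3   →  a_1 = 18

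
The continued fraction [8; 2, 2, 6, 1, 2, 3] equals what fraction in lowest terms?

2984/355

Using pₖ = aₖpₖ₋₁ + pₖ₋₂ and qₖ = aₖqₖ₋₁ + qₖ₋₂:
  k=0: a=8, p=8, q=1
  k=1: a=2, p=17, q=2
  k=2: a=2, p=42, q=5
  k=3: a=6, p=269, q=32
  k=4: a=1, p=311, q=37
  k=5: a=2, p=891, q=106
  k=6: a=3, p=2984, q=355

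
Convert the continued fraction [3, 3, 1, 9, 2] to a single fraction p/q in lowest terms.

Fold from the inside: start with 2/1.
  9 + 1/2 = 19/2
  1 + 2/19 = 21/19
  3 + 19/21 = 82/21
  3 + 21/82 = 267/82

267/82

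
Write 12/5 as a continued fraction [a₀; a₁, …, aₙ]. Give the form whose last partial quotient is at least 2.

12 = 2×5 + 2
5 = 2×2 + 1
2 = 2×1 + 0  (stop)
So 12/5 = [2; 2, 2].

[2; 2, 2]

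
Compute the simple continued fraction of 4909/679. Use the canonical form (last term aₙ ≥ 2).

[7; 4, 2, 1, 5, 9]

4909 = 7×679 + 156
679 = 4×156 + 55
156 = 2×55 + 46
55 = 1×46 + 9
46 = 5×9 + 1
9 = 9×1 + 0  (stop)
So 4909/679 = [7; 4, 2, 1, 5, 9].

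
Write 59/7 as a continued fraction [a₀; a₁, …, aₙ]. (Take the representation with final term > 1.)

59 = 8·7 + 3
7 = 2·3 + 1
3 = 3·1 + 0  (stop)
So 59/7 = [8; 2, 3].

[8; 2, 3]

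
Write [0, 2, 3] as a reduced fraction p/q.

Fold from the inside: start with 3/1.
  2 + 1/3 = 7/3
  0 + 3/7 = 3/7

3/7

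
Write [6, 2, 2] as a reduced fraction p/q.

Using pₖ = aₖpₖ₋₁ + pₖ₋₂ and qₖ = aₖqₖ₋₁ + qₖ₋₂:
  k=0: a=6, p=6, q=1
  k=1: a=2, p=13, q=2
  k=2: a=2, p=32, q=5

32/5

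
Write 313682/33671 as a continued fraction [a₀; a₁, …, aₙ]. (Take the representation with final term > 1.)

[9; 3, 6, 9, 8, 3, 3, 2]

313682 = 9·33671 + 10643
33671 = 3·10643 + 1742
10643 = 6·1742 + 191
1742 = 9·191 + 23
191 = 8·23 + 7
23 = 3·7 + 2
7 = 3·2 + 1
2 = 2·1 + 0  (stop)
So 313682/33671 = [9; 3, 6, 9, 8, 3, 3, 2].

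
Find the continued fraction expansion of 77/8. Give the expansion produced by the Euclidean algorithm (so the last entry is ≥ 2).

77 = 9·8 + 5
8 = 1·5 + 3
5 = 1·3 + 2
3 = 1·2 + 1
2 = 2·1 + 0  (stop)
So 77/8 = [9; 1, 1, 1, 2].

[9; 1, 1, 1, 2]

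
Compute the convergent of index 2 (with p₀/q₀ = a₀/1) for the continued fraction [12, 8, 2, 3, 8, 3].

Using pₖ = aₖpₖ₋₁ + pₖ₋₂, qₖ = aₖqₖ₋₁ + qₖ₋₂ (with p₋₁=1, p₋₂=0, q₋₁=0, q₋₂=1):
  k=0: a=12, p=12, q=1
  k=1: a=8, p=97, q=8
  k=2: a=2, p=206, q=17

206/17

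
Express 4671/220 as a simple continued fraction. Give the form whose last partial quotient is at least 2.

[21; 4, 3, 5, 3]

4671 = 21×220 + 51
220 = 4×51 + 16
51 = 3×16 + 3
16 = 5×3 + 1
3 = 3×1 + 0  (stop)
So 4671/220 = [21; 4, 3, 5, 3].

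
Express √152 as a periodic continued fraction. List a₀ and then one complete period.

a₀ = ⌊√152⌋ = 12.
With m₀=0, d₀=1 and mₖ₊₁ = dₖaₖ − mₖ, dₖ₊₁ = (n − mₖ₊₁²)/dₖ, aₖ₊₁ = ⌊(a₀+mₖ₊₁)/dₖ₊₁⌋:
  k=1: m=12, d=8, a=3
  k=2: m=12, d=1, a=24
d=1 and a=2a₀=24 at k=2, so the next step gives (m, d) = (12, 8) again — its k=1 value — and the period has length 2.

[12; 3, 24]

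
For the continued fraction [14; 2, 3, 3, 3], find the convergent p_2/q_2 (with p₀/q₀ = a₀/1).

Using pₖ = aₖpₖ₋₁ + pₖ₋₂, qₖ = aₖqₖ₋₁ + qₖ₋₂ (with p₋₁=1, p₋₂=0, q₋₁=0, q₋₂=1):
  k=0: a=14, p=14, q=1
  k=1: a=2, p=29, q=2
  k=2: a=3, p=101, q=7

101/7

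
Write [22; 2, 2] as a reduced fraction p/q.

112/5

Fold from the inside: start with 2/1.
  2 + 1/2 = 5/2
  22 + 2/5 = 112/5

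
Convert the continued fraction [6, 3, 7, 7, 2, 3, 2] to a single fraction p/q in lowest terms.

16845/2666

Using pₖ = aₖpₖ₋₁ + pₖ₋₂ and qₖ = aₖqₖ₋₁ + qₖ₋₂:
  k=0: a=6, p=6, q=1
  k=1: a=3, p=19, q=3
  k=2: a=7, p=139, q=22
  k=3: a=7, p=992, q=157
  k=4: a=2, p=2123, q=336
  k=5: a=3, p=7361, q=1165
  k=6: a=2, p=16845, q=2666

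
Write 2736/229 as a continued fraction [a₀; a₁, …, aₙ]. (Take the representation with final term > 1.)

2736 = 11×229 + 217
229 = 1×217 + 12
217 = 18×12 + 1
12 = 12×1 + 0  (stop)
So 2736/229 = [11; 1, 18, 12].

[11; 1, 18, 12]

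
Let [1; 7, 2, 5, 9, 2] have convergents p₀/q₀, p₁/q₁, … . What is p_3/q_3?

93/82

Using pₖ = aₖpₖ₋₁ + pₖ₋₂, qₖ = aₖqₖ₋₁ + qₖ₋₂ (with p₋₁=1, p₋₂=0, q₋₁=0, q₋₂=1):
  k=0: a=1, p=1, q=1
  k=1: a=7, p=8, q=7
  k=2: a=2, p=17, q=15
  k=3: a=5, p=93, q=82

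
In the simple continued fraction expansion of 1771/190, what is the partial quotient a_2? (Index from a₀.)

8

1771 = 9·190 + 61   →  a_0 = 9
190 = 3·61 + 7   →  a_1 = 3
61 = 8·7 + 5   →  a_2 = 8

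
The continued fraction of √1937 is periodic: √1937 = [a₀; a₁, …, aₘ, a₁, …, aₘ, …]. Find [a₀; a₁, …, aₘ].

[44; 88]

a₀ = ⌊√1937⌋ = 44.
With m₀=0, d₀=1 and mₖ₊₁ = dₖaₖ − mₖ, dₖ₊₁ = (n − mₖ₊₁²)/dₖ, aₖ₊₁ = ⌊(a₀+mₖ₊₁)/dₖ₊₁⌋:
  k=1: m=44, d=1, a=88
d=1 and a=2a₀=88 at k=1, so the next step gives (m, d) = (44, 1) again — its k=1 value — and the period has length 1.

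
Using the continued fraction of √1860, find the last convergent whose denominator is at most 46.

√1860 = [43; 7, 1, 4, 1, 7, 86, …] (period length 6).
Convergents:
  p_0/q_0 = 43/1
  p_1/q_1 = 302/7
  p_2/q_2 = 345/8
  p_3/q_3 = 1682/39
  p_4/q_4 = 2027/47
q_3 = 39 ≤ 46 < 47 = q_4, so the answer is 1682/39.

1682/39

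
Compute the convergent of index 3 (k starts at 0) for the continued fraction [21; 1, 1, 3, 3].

151/7

Using pₖ = aₖpₖ₋₁ + pₖ₋₂, qₖ = aₖqₖ₋₁ + qₖ₋₂ (with p₋₁=1, p₋₂=0, q₋₁=0, q₋₂=1):
  k=0: a=21, p=21, q=1
  k=1: a=1, p=22, q=1
  k=2: a=1, p=43, q=2
  k=3: a=3, p=151, q=7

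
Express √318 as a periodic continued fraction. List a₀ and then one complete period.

[17; 1, 4, 1, 34]

a₀ = ⌊√318⌋ = 17.
With m₀=0, d₀=1 and mₖ₊₁ = dₖaₖ − mₖ, dₖ₊₁ = (n − mₖ₊₁²)/dₖ, aₖ₊₁ = ⌊(a₀+mₖ₊₁)/dₖ₊₁⌋:
  k=1: m=17, d=29, a=1
  k=2: m=12, d=6, a=4
  k=3: m=12, d=29, a=1
  k=4: m=17, d=1, a=34
d=1 and a=2a₀=34 at k=4, so the next step gives (m, d) = (17, 29) again — its k=1 value — and the period has length 4.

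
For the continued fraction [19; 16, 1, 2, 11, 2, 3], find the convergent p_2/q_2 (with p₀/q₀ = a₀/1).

Using pₖ = aₖpₖ₋₁ + pₖ₋₂, qₖ = aₖqₖ₋₁ + qₖ₋₂ (with p₋₁=1, p₋₂=0, q₋₁=0, q₋₂=1):
  k=0: a=19, p=19, q=1
  k=1: a=16, p=305, q=16
  k=2: a=1, p=324, q=17

324/17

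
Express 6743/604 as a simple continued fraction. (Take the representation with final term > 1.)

[11; 6, 9, 1, 9]

6743 = 11·604 + 99
604 = 6·99 + 10
99 = 9·10 + 9
10 = 1·9 + 1
9 = 9·1 + 0  (stop)
So 6743/604 = [11; 6, 9, 1, 9].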